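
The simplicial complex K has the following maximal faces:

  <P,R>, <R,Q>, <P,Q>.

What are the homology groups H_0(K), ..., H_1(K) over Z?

H_0 ≅ Z,  H_1 ≅ Z.

Order the vertices as P < Q < R. Listing each simplex with vertices in this order, K has dimension 1 with simplices:

  0-simplices (3): P, Q, R
  1-simplices (3): PQ, PR, QR

Hence C_0 ≅ Z^3, C_1 ≅ Z^3.

The boundary map ∂_1: C_1 → C_0 maps an edge to its endpoints' difference, ∂[p,q] = q − p.
This gives a 3×3 integer matrix of rank 2; reducing to Smith normal form yields diagonal entries (1,1).

From H_k ≅ ker(∂_k) / im(∂_{k+1}) we obtain:

  H_0: rank C_0 − rank ∂_1 = 3 − 2 = 1, and the invariant factors of ∂_1 are all 1, so H_0 ≅ Z.
  H_1: rank ker ∂_1 − rank ∂_2 = (3 − 2) − 0 = 1, and there is no ∂_2, so H_1 ≅ Z.

As a check, the Euler characteristic is 3 − 3 = 0, which agrees with 1 − 1 = 0.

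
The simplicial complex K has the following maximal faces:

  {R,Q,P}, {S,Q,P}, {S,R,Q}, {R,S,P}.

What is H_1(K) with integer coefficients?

H_1 = 0.

K has 4 vertices, 6 edges, 4 triangles.
rank ∂_1 = 3, rank ∂_2 = 3 ⇒ b_1 = 6 − 3 − 3 = 0; all invariant factors of ∂_2 are 1 so no torsion. So H_1 = 0.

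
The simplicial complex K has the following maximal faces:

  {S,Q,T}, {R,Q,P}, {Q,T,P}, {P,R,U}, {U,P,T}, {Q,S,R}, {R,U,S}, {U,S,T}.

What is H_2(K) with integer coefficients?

Fix the vertex order P < Q < R < S < T < U and write every simplex with vertices in increasing order. Then dim K = 2 and the simplices of K are:

  0-simplices (6): P, Q, R, S, T, U
  1-simplices (12): PQ, PR, PT, PU, QR, QS, QT, RS, RU, ST, SU, TU
  2-simplices (8): PQR, PQT, PRU, PTU, QRS, QST, RSU, STU

so the chain groups are C_0 ≅ Z^6, C_1 ≅ Z^12, C_2 ≅ Z^8.

∂_1: C_1 → C_0 is given by ∂[p,q] = [q] − [p]. For instance
  ∂QT = T − Q.
The resulting 6×12 matrix has rank 5, and its Smith normal form has invariant factors (1,1,1,1,1).

Boundary ∂_2: C_2 → C_1 sends each 2-simplex [p,q,r] to [q,r] − [p,r] + [p,q]. For instance
  ∂RSU = SU − RU + RS,
  ∂PRU = RU − PU + PR.
The 12×8 boundary matrix has rank 7 and Smith normal form diag(1,1,1,1,1,1,1).

From H_k ≅ ker(∂_k) / im(∂_{k+1}) we obtain:

  H_2: rank ker ∂_2 − rank ∂_3 = (8 − 7) − 0 = 1, and there is no ∂_3, so H_2 = Z.

(K is a triangulation of the 2-sphere S^2.)

H_2 ≅ Z.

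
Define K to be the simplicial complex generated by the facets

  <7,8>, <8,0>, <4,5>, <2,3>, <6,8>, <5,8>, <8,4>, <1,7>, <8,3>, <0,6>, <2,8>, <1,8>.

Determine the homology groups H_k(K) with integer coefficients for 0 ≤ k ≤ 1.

We work with the vertex ordering 0 < 1 < 2 < 3 < 4 < 5 < 6 < 7 < 8. The simplices of K, each written with vertices in increasing order, are:

  0-simplices (9): [0], [1], [2], [3], [4], [5], [6], [7], [8]
  1-simplices (12): [0,6], [0,8], [1,7], [1,8], [2,3], [2,8], [3,8], [4,5], [4,8], [5,8], [6,8], [7,8]

so the chain groups are C_0 ≅ Z^9, C_1 ≅ Z^12.

Boundary ∂_1: C_1 → C_0 maps an edge to its endpoints' difference, ∂[p,q] = q − p. For instance
  ∂[3,8] = [8] − [3].
This gives a 9×12 integer matrix of rank 8; reducing to Smith normal form yields diagonal entries (1,1,1,1,1,1,1,1).

Reading off H_k = ker ∂_k / im ∂_{k+1}:

  H_0: rank C_0 − rank ∂_1 = 9 − 8 = 1, and the invariant factors of ∂_1 are all 1, so H_0 = Z.
  H_1: rank ker ∂_1 − rank ∂_2 = (12 − 8) − 0 = 4, and there is no ∂_2, so H_1 = Z^4.

H_0 = Z,  H_1 = Z^4.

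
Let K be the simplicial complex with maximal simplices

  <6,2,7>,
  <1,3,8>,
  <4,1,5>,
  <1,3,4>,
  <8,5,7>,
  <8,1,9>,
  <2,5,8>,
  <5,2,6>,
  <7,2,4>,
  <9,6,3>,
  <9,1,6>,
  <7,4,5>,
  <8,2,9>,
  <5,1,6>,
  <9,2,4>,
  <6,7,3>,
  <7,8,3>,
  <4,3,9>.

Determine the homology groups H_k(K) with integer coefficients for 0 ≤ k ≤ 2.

Take the total order 1 < 2 < 3 < 4 < 5 < 6 < 7 < 8 < 9 on the vertex set. Then K (dimension 2) consists of the simplices:

  0-simplices (9): [1], [2], [3], [4], [5], [6], [7], [8], [9]
  1-simplices (27): (27 of them)
  2-simplices (18): [1,3,4], [1,3,8], [1,4,5], [1,5,6], [1,6,9], [1,8,9], [2,4,7], [2,4,9], [2,5,6], [2,5,8], [2,6,7], [2,8,9], [3,4,9], [3,6,7], [3,6,9], [3,7,8], [4,5,7], [5,7,8]

so the chain groups are C_0 ≅ Z^9, C_1 ≅ Z^27, C_2 ≅ Z^18.

∂_1: C_1 → C_0 is given by ∂[p,q] = [q] − [p].
This gives a 9×27 integer matrix of rank 8; reducing to Smith normal form yields diagonal entries (1,1,1,1,1,1,1,1).

∂_2: C_2 → C_1 acts by ∂[p,q,r] = [q,r] − [p,r] + [p,q]. For instance
  ∂[5,7,8] = [7,8] − [5,8] + [5,7],
  ∂[2,4,9] = [4,9] − [2,9] + [2,4].
This gives a 27×18 integer matrix of rank 18; reducing to Smith normal form yields diagonal entries (1,1,1,1,1,1,1,1,1,1,1,1,1,1,1,1,1,2).

Reading off H_k = ker ∂_k / im ∂_{k+1}:

  H_0: rank C_0 − rank ∂_1 = 9 − 8 = 1, and the invariant factors of ∂_1 are all 1, so H_0 = Z.
  H_1: rank ker ∂_1 − rank ∂_2 = (27 − 8) − 18 = 1, and ∂_2 has invariant factor 2 > 1, so H_1 = Z ⊕ Z/2.
  H_2: rank ker ∂_2 − rank ∂_3 = (18 − 18) − 0 = 0, and there is no ∂_3, so H_2 = 0.

As a check, the Euler characteristic is 9 − 27 + 18 = 0, which agrees with 1 − 1 + 0 = 0.
(K is a triangulation of the Klein bottle.)

H_0 ≅ Z,  H_1 ≅ Z ⊕ Z/2,  H_2 = 0.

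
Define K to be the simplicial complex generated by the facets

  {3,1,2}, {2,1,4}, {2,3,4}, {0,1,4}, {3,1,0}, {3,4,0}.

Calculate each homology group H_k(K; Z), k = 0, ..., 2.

H_0 ≅ Z,  H_1 = 0,  H_2 ≅ Z.

Order the vertices as 0 < 1 < 2 < 3 < 4. Listing each simplex with vertices in this order, K has dimension 2 with simplices:

  0-simplices (5): [0], [1], [2], [3], [4]
  1-simplices (9): [0,1], [0,3], [0,4], [1,2], [1,3], [1,4], [2,3], [2,4], [3,4]
  2-simplices (6): [0,1,3], [0,1,4], [0,3,4], [1,2,3], [1,2,4], [2,3,4]

Hence C_0 ≅ Z^5, C_1 ≅ Z^9, C_2 ≅ Z^6.

∂_1: C_1 → C_0 sends each edge [p,q] (with p < q) to q − p.
The resulting 5×9 matrix has rank 4, and its Smith normal form has invariant factors (1,1,1,1).

Boundary ∂_2: C_2 → C_1 acts by ∂[p,q,r] = [q,r] − [p,r] + [p,q]. For instance
  ∂[0,3,4] = [3,4] − [0,4] + [0,3],
  ∂[1,2,3] = [2,3] − [1,3] + [1,2].
As a 9×6 matrix over Z this has rank 5, with invariant factors (1,1,1,1,1).

From H_k ≅ ker(∂_k) / im(∂_{k+1}) we obtain:

  H_0: rank C_0 − rank ∂_1 = 5 − 4 = 1, and the invariant factors of ∂_1 are all 1, so H_0 ≅ Z.
  H_1: rank ker ∂_1 − rank ∂_2 = (9 − 4) − 5 = 0, and the invariant factors of ∂_2 are all 1, so H_1 ≅ 0.
  H_2: rank ker ∂_2 − rank ∂_3 = (6 − 5) − 0 = 1, and there is no ∂_3, so H_2 ≅ Z.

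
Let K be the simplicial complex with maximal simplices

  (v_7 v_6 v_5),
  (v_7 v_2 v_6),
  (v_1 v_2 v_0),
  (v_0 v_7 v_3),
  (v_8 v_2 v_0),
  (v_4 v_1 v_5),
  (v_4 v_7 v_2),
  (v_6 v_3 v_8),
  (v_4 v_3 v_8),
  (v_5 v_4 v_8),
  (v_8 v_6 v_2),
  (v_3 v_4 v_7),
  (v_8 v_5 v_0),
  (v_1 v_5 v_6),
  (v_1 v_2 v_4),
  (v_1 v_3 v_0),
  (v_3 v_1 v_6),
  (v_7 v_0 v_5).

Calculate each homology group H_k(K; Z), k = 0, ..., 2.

H_0 ≅ Z,  H_1 ≅ Z^2,  H_2 ≅ Z.

K has 9 vertices, 27 edges, 18 triangles.
rank ∂_0 = 0, rank ∂_1 = 8 ⇒ b_0 = 9 − 0 − 8 = 1; all invariant factors of ∂_1 are 1 so no torsion. So H_0 ≅ Z.
rank ∂_1 = 8, rank ∂_2 = 17 ⇒ b_1 = 27 − 8 − 17 = 2; all invariant factors of ∂_2 are 1 so no torsion. So H_1 ≅ Z^2.
rank ∂_2 = 17, rank ∂_3 = 0 ⇒ b_2 = 18 − 17 − 0 = 1. So H_2 ≅ Z.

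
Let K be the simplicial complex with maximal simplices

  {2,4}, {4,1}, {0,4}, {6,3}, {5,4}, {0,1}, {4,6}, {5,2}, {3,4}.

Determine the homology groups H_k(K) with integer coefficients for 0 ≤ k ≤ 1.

Take the total order 0 < 1 < 2 < 3 < 4 < 5 < 6 on the vertex set. Then K (dimension 1) consists of the simplices:

  0-simplices (7): [0], [1], [2], [3], [4], [5], [6]
  1-simplices (9): [0,1], [0,4], [1,4], [2,4], [2,5], [3,4], [3,6], [4,5], [4,6]

Hence C_0 ≅ Z^7, C_1 ≅ Z^9.

Boundary ∂_1: C_1 → C_0 sends each edge [p,q] (with p < q) to q − p. For instance
  ∂[4,6] = [6] − [4].
This gives a 7×9 integer matrix of rank 6; reducing to Smith normal form yields diagonal entries (1,1,1,1,1,1).

From H_k ≅ ker(∂_k) / im(∂_{k+1}) we obtain:

  H_0: rank C_0 − rank ∂_1 = 7 − 6 = 1, and the invariant factors of ∂_1 are all 1, so H_0 ≅ Z.
  H_1: rank ker ∂_1 − rank ∂_2 = (9 − 6) − 0 = 3, and there is no ∂_2, so H_1 ≅ Z^3.

(K is a triangulation of a wedge of 3 circles.)

H_0 ≅ Z,  H_1 ≅ Z^3.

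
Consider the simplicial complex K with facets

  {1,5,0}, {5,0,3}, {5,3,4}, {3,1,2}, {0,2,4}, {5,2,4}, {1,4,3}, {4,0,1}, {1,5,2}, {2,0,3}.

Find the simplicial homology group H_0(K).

H_0 = Z.

Take the total order 0 < 1 < 2 < 3 < 4 < 5 on the vertex set. Then K (dimension 2) consists of the simplices:

  0-simplices (6): [0], [1], [2], [3], [4], [5]
  1-simplices (15): [0,1], [0,2], [0,3], [0,4], [0,5], [1,2], [1,3], [1,4], [1,5], [2,3], [2,4], [2,5], [3,4], [3,5], [4,5]
  2-simplices (10): [0,1,4], [0,1,5], [0,2,3], [0,2,4], [0,3,5], [1,2,3], [1,2,5], [1,3,4], [2,4,5], [3,4,5]

so the chain groups are C_0 ≅ Z^6, C_1 ≅ Z^15, C_2 ≅ Z^10.

∂_1: C_1 → C_0 sends each edge [p,q] (with p < q) to q − p.
The 6×15 boundary matrix has rank 5 and Smith normal form diag(1,1,1,1,1).

The boundary map ∂_2: C_2 → C_1 maps a triangle to the signed sum of its edges. For instance
  ∂[0,3,5] = [3,5] − [0,5] + [0,3],
  ∂[0,1,4] = [1,4] − [0,4] + [0,1].
This gives a 15×10 integer matrix of rank 10; reducing to Smith normal form yields diagonal entries (1,1,1,1,1,1,1,1,1,2).

From H_k ≅ ker(∂_k) / im(∂_{k+1}) we obtain:

  H_0: rank C_0 − rank ∂_1 = 6 − 5 = 1, and the invariant factors of ∂_1 are all 1, so H_0 = Z.

(K is a triangulation of the real projective plane RP^2.)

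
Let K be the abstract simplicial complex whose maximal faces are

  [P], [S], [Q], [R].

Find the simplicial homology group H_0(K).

We work with the vertex ordering P < Q < R < S. The simplices of K, each written with vertices in increasing order, are:

  0-simplices (4): P, Q, R, S

giving chain groups C_0 ≅ Z^4.

From H_k ≅ ker(∂_k) / im(∂_{k+1}) we obtain:

  H_0: rank C_0 − rank ∂_1 = 4 − 0 = 4, and there is no ∂_1, so H_0 ≅ Z^4.

H_0 = Z^4.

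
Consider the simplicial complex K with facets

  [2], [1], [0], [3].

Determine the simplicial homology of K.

Order the vertices as 0 < 1 < 2 < 3. Listing each simplex with vertices in this order, K has dimension 0 with simplices:

  0-simplices (4): [0], [1], [2], [3]

giving chain groups C_0 ≅ Z^4.

From H_k ≅ ker(∂_k) / im(∂_{k+1}) we obtain:

  H_0: rank C_0 − rank ∂_1 = 4 − 0 = 4, and there is no ∂_1, so H_0 ≅ Z^4.

H_0 = Z^4.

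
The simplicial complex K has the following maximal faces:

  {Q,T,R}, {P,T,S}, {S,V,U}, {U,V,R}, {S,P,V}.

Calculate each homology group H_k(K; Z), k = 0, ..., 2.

H_0 ≅ Z,  H_1 ≅ Z,  H_2 = 0.

Take the total order P < Q < R < S < T < U < V on the vertex set. Then K (dimension 2) consists of the simplices:

  0-simplices (7): P, Q, R, S, T, U, V
  1-simplices (12): PS, PT, PV, QR, QT, RT, RU, RV, ST, SU, SV, UV
  2-simplices (5): PST, PSV, QRT, RUV, SUV

giving chain groups C_0 ≅ Z^7, C_1 ≅ Z^12, C_2 ≅ Z^5.

Boundary ∂_1: C_1 → C_0 is given by ∂[p,q] = [q] − [p]. For instance
  ∂RT = T − R.
The resulting 7×12 matrix has rank 6, and its Smith normal form has invariant factors (1,1,1,1,1,1).

The boundary map ∂_2: C_2 → C_1 sends each 2-simplex [p,q,r] to [q,r] − [p,r] + [p,q]. For instance
  ∂PST = ST − PT + PS,
  ∂QRT = RT − QT + QR.
The 12×5 boundary matrix has rank 5 and Smith normal form diag(1,1,1,1,1).

Reading off H_k = ker ∂_k / im ∂_{k+1}:

  H_0: rank C_0 − rank ∂_1 = 7 − 6 = 1, and the invariant factors of ∂_1 are all 1, so H_0 = Z.
  H_1: rank ker ∂_1 − rank ∂_2 = (12 − 6) − 5 = 1, and the invariant factors of ∂_2 are all 1, so H_1 = Z.
  H_2: rank ker ∂_2 − rank ∂_3 = (5 − 5) − 0 = 0, and there is no ∂_3, so H_2 = 0.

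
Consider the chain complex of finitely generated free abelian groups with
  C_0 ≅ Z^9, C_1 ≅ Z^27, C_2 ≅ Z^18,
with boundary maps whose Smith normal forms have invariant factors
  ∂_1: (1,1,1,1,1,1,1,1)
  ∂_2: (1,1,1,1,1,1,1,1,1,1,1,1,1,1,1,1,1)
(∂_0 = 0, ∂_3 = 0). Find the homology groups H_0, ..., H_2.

H_0: b_0 = 9 − 0 − 8 = 1; torsion from ∂_1 factors > 1: none. So H_0 ≅ Z.
H_1: b_1 = 27 − 8 − 17 = 2; torsion from ∂_2 factors > 1: none. So H_1 ≅ Z^2.
H_2: b_2 = 18 − 17 − 0 = 1; torsion from ∂_3 factors > 1: none. So H_2 ≅ Z.

H_0 ≅ Z,  H_1 ≅ Z^2,  H_2 ≅ Z.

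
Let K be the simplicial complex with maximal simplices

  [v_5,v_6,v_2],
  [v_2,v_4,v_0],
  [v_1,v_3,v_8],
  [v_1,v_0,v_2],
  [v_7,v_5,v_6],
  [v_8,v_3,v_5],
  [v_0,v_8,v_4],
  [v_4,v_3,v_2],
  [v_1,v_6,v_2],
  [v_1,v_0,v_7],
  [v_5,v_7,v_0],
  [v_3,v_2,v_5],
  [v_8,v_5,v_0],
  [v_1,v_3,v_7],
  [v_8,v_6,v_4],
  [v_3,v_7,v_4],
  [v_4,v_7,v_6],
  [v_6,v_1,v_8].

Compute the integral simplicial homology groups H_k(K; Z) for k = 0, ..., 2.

Order the vertices as v_0 < v_1 < v_2 < v_3 < v_4 < v_5 < v_6 < v_7 < v_8. Listing each simplex with vertices in this order, K has dimension 2 with simplices:

  0-simplices (9): [v_0], [v_1], [v_2], [v_3], [v_4], [v_5], [v_6], [v_7], [v_8]
  1-simplices (27): (27 of them)
  2-simplices (18): (18 of them)

so the chain groups are C_0 ≅ Z^9, C_1 ≅ Z^27, C_2 ≅ Z^18.

The boundary map ∂_1: C_1 → C_0 is given by ∂[p,q] = [q] − [p]. For instance
  ∂[v_0,v_4] = [v_4] − [v_0].
The resulting 9×27 matrix has rank 8, and its Smith normal form has invariant factors (1,1,1,1,1,1,1,1).

The boundary map ∂_2: C_2 → C_1 acts by ∂[p,q,r] = [q,r] − [p,r] + [p,q]. For instance
  ∂[v_0,v_5,v_8] = [v_5,v_8] − [v_0,v_8] + [v_0,v_5],
  ∂[v_3,v_5,v_8] = [v_5,v_8] − [v_3,v_8] + [v_3,v_5].
As a 27×18 matrix over Z this has rank 17, with invariant factors (1,1,1,1,1,1,1,1,1,1,1,1,1,1,1,1,1).

Computing H_k = (kernel of ∂_k) / (image of ∂_{k+1}):

  H_0: rank C_0 − rank ∂_1 = 9 − 8 = 1, and the invariant factors of ∂_1 are all 1, so H_0 = Z.
  H_1: rank ker ∂_1 − rank ∂_2 = (27 − 8) − 17 = 2, and the invariant factors of ∂_2 are all 1, so H_1 = Z^2.
  H_2: rank ker ∂_2 − rank ∂_3 = (18 − 17) − 0 = 1, and there is no ∂_3, so H_2 = Z.

(K is a triangulation of the torus T^2.)

H_0 ≅ Z,  H_1 ≅ Z^2,  H_2 ≅ Z.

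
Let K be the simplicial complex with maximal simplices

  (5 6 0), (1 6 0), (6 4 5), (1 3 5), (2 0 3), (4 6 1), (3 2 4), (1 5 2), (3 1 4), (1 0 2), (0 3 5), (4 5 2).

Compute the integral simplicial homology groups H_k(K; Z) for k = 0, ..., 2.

K has 7 vertices, 18 edges, 12 triangles.
rank ∂_0 = 0, rank ∂_1 = 6 ⇒ b_0 = 7 − 0 − 6 = 1; all invariant factors of ∂_1 are 1 so no torsion. So H_0 = Z.
rank ∂_1 = 6, rank ∂_2 = 12 ⇒ b_1 = 18 − 6 − 12 = 0; ∂_2 has invariant factor(s) [2] giving torsion. So H_1 = Z/2Z.
rank ∂_2 = 12, rank ∂_3 = 0 ⇒ b_2 = 12 − 12 − 0 = 0. So H_2 = 0.

H_0 = Z,  H_1 = Z/2Z,  H_2 = 0.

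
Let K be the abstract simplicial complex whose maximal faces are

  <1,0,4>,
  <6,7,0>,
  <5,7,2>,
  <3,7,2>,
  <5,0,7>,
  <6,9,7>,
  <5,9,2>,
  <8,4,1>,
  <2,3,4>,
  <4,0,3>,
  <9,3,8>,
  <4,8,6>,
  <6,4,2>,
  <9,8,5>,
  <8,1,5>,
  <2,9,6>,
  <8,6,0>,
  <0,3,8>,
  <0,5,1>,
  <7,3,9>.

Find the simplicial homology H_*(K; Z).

H_0 = Z,  H_1 = Z ⊕ Z/2,  H_2 = 0.

We work with the vertex ordering 0 < 1 < 2 < 3 < 4 < 5 < 6 < 7 < 8 < 9. The simplices of K, each written with vertices in increasing order, are:

  0-simplices (10): [0], [1], [2], [3], [4], [5], [6], [7], [8], [9]
  1-simplices (30): (30 of them)
  2-simplices (20): (20 of them)

so the chain groups are C_0 ≅ Z^10, C_1 ≅ Z^30, C_2 ≅ Z^20.

The boundary map ∂_1: C_1 → C_0 is given by ∂[p,q] = [q] − [p].
As a 10×30 matrix over Z this has rank 9, with invariant factors (1,1,1,1,1,1,1,1,1).

The boundary map ∂_2: C_2 → C_1 sends each 2-simplex [p,q,r] to [q,r] − [p,r] + [p,q]. For instance
  ∂[2,3,7] = [3,7] − [2,7] + [2,3],
  ∂[2,3,4] = [3,4] − [2,4] + [2,3].
As a 30×20 matrix over Z this has rank 20, with invariant factors (1,1,1,1,1,1,1,1,1,1,1,1,1,1,1,1,1,1,1,2).

Computing H_k = (kernel of ∂_k) / (image of ∂_{k+1}):

  H_0: rank C_0 − rank ∂_1 = 10 − 9 = 1, and the invariant factors of ∂_1 are all 1, so H_0 ≅ Z.
  H_1: rank ker ∂_1 − rank ∂_2 = (30 − 9) − 20 = 1, and ∂_2 has invariant factor 2 > 1, so H_1 ≅ Z ⊕ Z/2.
  H_2: rank ker ∂_2 − rank ∂_3 = (20 − 20) − 0 = 0, and there is no ∂_3, so H_2 ≅ 0.

(K is a triangulation of the Klein bottle.)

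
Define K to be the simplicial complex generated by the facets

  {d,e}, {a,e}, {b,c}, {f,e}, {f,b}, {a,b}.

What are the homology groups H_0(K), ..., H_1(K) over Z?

H_0 ≅ Z,  H_1 ≅ Z.

Order the vertices as a < b < c < d < e < f. Listing each simplex with vertices in this order, K has dimension 1 with simplices:

  0-simplices (6): a, b, c, d, e, f
  1-simplices (6): ab, ae, bc, bf, de, ef

Hence C_0 ≅ Z^6, C_1 ≅ Z^6.

Boundary ∂_1: C_1 → C_0 sends each edge [p,q] (with p < q) to q − p. For instance
  ∂ab = b − a.
This gives a 6×6 integer matrix of rank 5; reducing to Smith normal form yields diagonal entries (1,1,1,1,1).

Now H_k = ker ∂_k / im ∂_{k+1}, so:

  H_0: rank C_0 − rank ∂_1 = 6 − 5 = 1, and the invariant factors of ∂_1 are all 1, so H_0 = Z.
  H_1: rank ker ∂_1 − rank ∂_2 = (6 − 5) − 0 = 1, and there is no ∂_2, so H_1 = Z.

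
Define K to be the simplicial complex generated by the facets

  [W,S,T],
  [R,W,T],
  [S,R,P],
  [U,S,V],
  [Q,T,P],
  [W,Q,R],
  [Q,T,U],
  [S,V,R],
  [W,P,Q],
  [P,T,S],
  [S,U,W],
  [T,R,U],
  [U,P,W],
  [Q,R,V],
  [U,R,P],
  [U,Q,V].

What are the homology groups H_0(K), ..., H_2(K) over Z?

Fix the vertex order P < Q < R < S < T < U < V < W and write every simplex with vertices in increasing order. Then dim K = 2 and the simplices of K are:

  0-simplices (8): P, Q, R, S, T, U, V, W
  1-simplices (24): PQ, PR, PS, PT, PU, PW, QR, QT, QU, QV, QW, RS, RT, RU, RV, RW, ST, SU, SV, SW, TU, TW, UV, UW
  2-simplices (16): PQT, PQW, PRS, PRU, PST, PUW, QRV, QRW, QTU, QUV, RSV, RTU, RTW, STW, SUV, SUW

Hence C_0 ≅ Z^8, C_1 ≅ Z^24, C_2 ≅ Z^16.

The boundary map ∂_1: C_1 → C_0 maps an edge to its endpoints' difference, ∂[p,q] = q − p.
The resulting 8×24 matrix has rank 7, and its Smith normal form has invariant factors (1,1,1,1,1,1,1).

∂_2: C_2 → C_1 sends each 2-simplex [p,q,r] to [q,r] − [p,r] + [p,q]. For instance
  ∂QUV = UV − QV + QU,
  ∂STW = TW − SW + ST.
This gives a 24×16 integer matrix of rank 15; reducing to Smith normal form yields diagonal entries (1,1,1,1,1,1,1,1,1,1,1,1,1,1,1).

Reading off H_k = ker ∂_k / im ∂_{k+1}:

  H_0: rank C_0 − rank ∂_1 = 8 − 7 = 1, and the invariant factors of ∂_1 are all 1, so H_0 ≅ Z.
  H_1: rank ker ∂_1 − rank ∂_2 = (24 − 7) − 15 = 2, and the invariant factors of ∂_2 are all 1, so H_1 ≅ Z^2.
  H_2: rank ker ∂_2 − rank ∂_3 = (16 − 15) − 0 = 1, and there is no ∂_3, so H_2 ≅ Z.

As a check, the Euler characteristic is 8 − 24 + 16 = 0, which agrees with 1 − 2 + 1 = 0.
(K is a triangulation of the torus T^2.)

H_0 = Z,  H_1 = Z^2,  H_2 = Z.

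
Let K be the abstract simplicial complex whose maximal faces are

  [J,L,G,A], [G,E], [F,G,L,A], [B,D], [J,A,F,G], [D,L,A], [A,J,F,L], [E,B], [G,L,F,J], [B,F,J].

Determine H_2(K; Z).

We work with the vertex ordering A < B < D < E < F < G < J < L. The simplices of K, each written with vertices in increasing order, are:

  0-simplices (8): A, B, D, E, F, G, J, L
  1-simplices (17): AD, AF, AG, AJ, AL, BD, BE, BF, BJ, DL, EG, FG, FJ, FL, GJ, GL, JL
  2-simplices (12): ADL, AFG, AFJ, AFL, AGJ, AGL, AJL, BFJ, FGJ, FGL, FJL, GJL
  3-simplices (5): AFGJ, AFGL, AFJL, AGJL, FGJL

giving chain groups C_0 ≅ Z^8, C_1 ≅ Z^17, C_2 ≅ Z^12, C_3 ≅ Z^5.

∂_1: C_1 → C_0 is given by ∂[p,q] = [q] − [p]. For instance
  ∂BJ = J − B.
The resulting 8×17 matrix has rank 7, and its Smith normal form has invariant factors (1,1,1,1,1,1,1).

The boundary map ∂_2: C_2 → C_1 sends each 2-simplex [p,q,r] to [q,r] − [p,r] + [p,q]. For instance
  ∂AFJ = FJ − AJ + AF,
  ∂ADL = DL − AL + AD.
As a 17×12 matrix over Z this has rank 8, with invariant factors (1,1,1,1,1,1,1,1).

Boundary ∂_3: C_3 → C_2 sends each 3-simplex σ to the alternating sum Σ_i (−1)^i (σ with its i-th vertex removed). For instance
  ∂AFGL = FGL − AGL + AFL − AFG,
  ∂AFGJ = FGJ − AGJ + AFJ − AFG.
As a 12×5 matrix over Z this has rank 4, with invariant factors (1,1,1,1).

From H_k ≅ ker(∂_k) / im(∂_{k+1}) we obtain:

  H_2: rank ker ∂_2 − rank ∂_3 = (12 − 8) − 4 = 0, and the invariant factors of ∂_3 are all 1, so H_2 ≅ 0.

H_2 = 0.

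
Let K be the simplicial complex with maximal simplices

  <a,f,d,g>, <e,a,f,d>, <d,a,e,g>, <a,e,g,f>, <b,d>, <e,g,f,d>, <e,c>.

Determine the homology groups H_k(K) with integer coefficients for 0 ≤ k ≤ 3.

H_0 ≅ Z,  H_1 = 0,  H_2 = 0,  H_3 ≅ Z.

Take the total order a < b < c < d < e < f < g on the vertex set. Then K (dimension 3) consists of the simplices:

  0-simplices (7): a, b, c, d, e, f, g
  1-simplices (12): ad, ae, af, ag, bd, ce, de, df, dg, ef, eg, fg
  2-simplices (10): ade, adf, adg, aef, aeg, afg, def, deg, dfg, efg
  3-simplices (5): adef, adeg, adfg, aefg, defg

Hence C_0 ≅ Z^7, C_1 ≅ Z^12, C_2 ≅ Z^10, C_3 ≅ Z^5.

Boundary ∂_1: C_1 → C_0 maps an edge to its endpoints' difference, ∂[p,q] = q − p.
As a 7×12 matrix over Z this has rank 6, with invariant factors (1,1,1,1,1,1).

∂_2: C_2 → C_1 maps a triangle to the signed sum of its edges. For instance
  ∂adg = dg − ag + ad,
  ∂efg = fg − eg + ef.
This gives a 12×10 integer matrix of rank 6; reducing to Smith normal form yields diagonal entries (1,1,1,1,1,1).

∂_3: C_3 → C_2 sends each 3-simplex σ to the alternating sum Σ_i (−1)^i (σ with its i-th vertex removed). For instance
  ∂defg = efg − dfg + deg − def,
  ∂adeg = deg − aeg + adg − ade.
The resulting 10×5 matrix has rank 4, and its Smith normal form has invariant factors (1,1,1,1).

Reading off H_k = ker ∂_k / im ∂_{k+1}:

  H_0: rank C_0 − rank ∂_1 = 7 − 6 = 1, and the invariant factors of ∂_1 are all 1, so H_0 ≅ Z.
  H_1: rank ker ∂_1 − rank ∂_2 = (12 − 6) − 6 = 0, and the invariant factors of ∂_2 are all 1, so H_1 ≅ 0.
  H_2: rank ker ∂_2 − rank ∂_3 = (10 − 6) − 4 = 0, and the invariant factors of ∂_3 are all 1, so H_2 ≅ 0.
  H_3: rank ker ∂_3 − rank ∂_4 = (5 − 4) − 0 = 1, and there is no ∂_4, so H_3 ≅ Z.

As a check, the Euler characteristic is 7 − 12 + 10 − 5 = 0, which agrees with 1 − 0 + 0 − 1 = 0.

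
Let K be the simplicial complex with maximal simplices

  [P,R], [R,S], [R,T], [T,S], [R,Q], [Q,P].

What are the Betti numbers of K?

b_0 = 1, b_1 = 2.

K has 5 vertices, 6 edges.
rank ∂_0 = 0, rank ∂_1 = 4 ⇒ b_0 = 5 − 0 − 4 = 1; all invariant factors of ∂_1 are 1 so no torsion. So H_0 = Z.
rank ∂_1 = 4, rank ∂_2 = 0 ⇒ b_1 = 6 − 4 − 0 = 2. So H_1 = Z^2.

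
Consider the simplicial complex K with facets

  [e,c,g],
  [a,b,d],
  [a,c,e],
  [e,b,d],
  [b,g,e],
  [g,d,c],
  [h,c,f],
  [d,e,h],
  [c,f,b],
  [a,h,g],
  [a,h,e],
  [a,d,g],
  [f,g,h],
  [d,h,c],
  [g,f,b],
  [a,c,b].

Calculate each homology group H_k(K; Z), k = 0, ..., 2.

H_0 ≅ Z,  H_1 ≅ Z^2,  H_2 ≅ Z.

We work with the vertex ordering a < b < c < d < e < f < g < h. The simplices of K, each written with vertices in increasing order, are:

  0-simplices (8): a, b, c, d, e, f, g, h
  1-simplices (24): ab, ac, ad, ae, ag, ah, bc, bd, be, bf, bg, cd, ce, cf, cg, ch, de, dg, dh, eg, eh, fg, fh, gh
  2-simplices (16): abc, abd, ace, adg, aeh, agh, bcf, bde, beg, bfg, cdg, cdh, ceg, cfh, deh, fgh

Hence C_0 ≅ Z^8, C_1 ≅ Z^24, C_2 ≅ Z^16.

The boundary map ∂_1: C_1 → C_0 maps an edge to its endpoints' difference, ∂[p,q] = q − p. For instance
  ∂fh = h − f.
The resulting 8×24 matrix has rank 7, and its Smith normal form has invariant factors (1,1,1,1,1,1,1).

∂_2: C_2 → C_1 acts by ∂[p,q,r] = [q,r] − [p,r] + [p,q]. For instance
  ∂deh = eh − dh + de,
  ∂abd = bd − ad + ab.
The 24×16 boundary matrix has rank 15 and Smith normal form diag(1,1,1,1,1,1,1,1,1,1,1,1,1,1,1).

Reading off H_k = ker ∂_k / im ∂_{k+1}:

  H_0: rank C_0 − rank ∂_1 = 8 − 7 = 1, and the invariant factors of ∂_1 are all 1, so H_0 ≅ Z.
  H_1: rank ker ∂_1 − rank ∂_2 = (24 − 7) − 15 = 2, and the invariant factors of ∂_2 are all 1, so H_1 ≅ Z^2.
  H_2: rank ker ∂_2 − rank ∂_3 = (16 − 15) − 0 = 1, and there is no ∂_3, so H_2 ≅ Z.

As a check, the Euler characteristic is 8 − 24 + 16 = 0, which agrees with 1 − 2 + 1 = 0.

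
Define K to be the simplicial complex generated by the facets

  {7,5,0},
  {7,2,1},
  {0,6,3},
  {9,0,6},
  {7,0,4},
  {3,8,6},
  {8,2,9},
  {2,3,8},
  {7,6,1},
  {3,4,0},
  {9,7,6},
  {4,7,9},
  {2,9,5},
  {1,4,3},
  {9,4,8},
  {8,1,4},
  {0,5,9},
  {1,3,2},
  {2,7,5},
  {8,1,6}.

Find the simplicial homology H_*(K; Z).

H_0 = Z,  H_1 = Z × Z/2,  H_2 = 0.

Order the vertices as 0 < 1 < 2 < 3 < 4 < 5 < 6 < 7 < 8 < 9. Listing each simplex with vertices in this order, K has dimension 2 with simplices:

  0-simplices (10): [0], [1], [2], [3], [4], [5], [6], [7], [8], [9]
  1-simplices (30): (30 of them)
  2-simplices (20): (20 of them)

so the chain groups are C_0 ≅ Z^10, C_1 ≅ Z^30, C_2 ≅ Z^20.

Boundary ∂_1: C_1 → C_0 is given by ∂[p,q] = [q] − [p].
This gives a 10×30 integer matrix of rank 9; reducing to Smith normal form yields diagonal entries (1,1,1,1,1,1,1,1,1).

The boundary map ∂_2: C_2 → C_1 sends each 2-simplex [p,q,r] to [q,r] − [p,r] + [p,q]. For instance
  ∂[6,7,9] = [7,9] − [6,9] + [6,7],
  ∂[1,2,3] = [2,3] − [1,3] + [1,2].
As a 30×20 matrix over Z this has rank 20, with invariant factors (1,1,1,1,1,1,1,1,1,1,1,1,1,1,1,1,1,1,1,2).

Computing H_k = (kernel of ∂_k) / (image of ∂_{k+1}):

  H_0: rank C_0 − rank ∂_1 = 10 − 9 = 1, and the invariant factors of ∂_1 are all 1, so H_0 = Z.
  H_1: rank ker ∂_1 − rank ∂_2 = (30 − 9) − 20 = 1, and ∂_2 has invariant factor 2 > 1, so H_1 = Z × Z/2.
  H_2: rank ker ∂_2 − rank ∂_3 = (20 − 20) − 0 = 0, and there is no ∂_3, so H_2 = 0.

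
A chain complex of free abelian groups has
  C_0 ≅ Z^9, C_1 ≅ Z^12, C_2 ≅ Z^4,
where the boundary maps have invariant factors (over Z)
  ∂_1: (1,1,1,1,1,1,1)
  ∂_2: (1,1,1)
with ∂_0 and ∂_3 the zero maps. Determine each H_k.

H_0 ≅ Z^2,  H_1 ≅ Z^2,  H_2 ≅ Z.

H_0: b_0 = 9 − 0 − 7 = 2; torsion from ∂_1 factors > 1: none. So H_0 ≅ Z^2.
H_1: b_1 = 12 − 7 − 3 = 2; torsion from ∂_2 factors > 1: none. So H_1 ≅ Z^2.
H_2: b_2 = 4 − 3 − 0 = 1; torsion from ∂_3 factors > 1: none. So H_2 ≅ Z.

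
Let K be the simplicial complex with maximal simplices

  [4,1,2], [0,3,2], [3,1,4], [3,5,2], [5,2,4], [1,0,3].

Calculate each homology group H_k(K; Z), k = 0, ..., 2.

Fix the vertex order 0 < 1 < 2 < 3 < 4 < 5 and write every simplex with vertices in increasing order. Then dim K = 2 and the simplices of K are:

  0-simplices (6): [0], [1], [2], [3], [4], [5]
  1-simplices (12): [0,1], [0,2], [0,3], [1,2], [1,3], [1,4], [2,3], [2,4], [2,5], [3,4], [3,5], [4,5]
  2-simplices (6): [0,1,3], [0,2,3], [1,2,4], [1,3,4], [2,3,5], [2,4,5]

so the chain groups are C_0 ≅ Z^6, C_1 ≅ Z^12, C_2 ≅ Z^6.

The boundary map ∂_1: C_1 → C_0 sends each edge [p,q] (with p < q) to q − p.
This gives a 6×12 integer matrix of rank 5; reducing to Smith normal form yields diagonal entries (1,1,1,1,1).

The boundary map ∂_2: C_2 → C_1 acts by ∂[p,q,r] = [q,r] − [p,r] + [p,q]. For instance
  ∂[2,4,5] = [4,5] − [2,5] + [2,4],
  ∂[0,1,3] = [1,3] − [0,3] + [0,1].
The 12×6 boundary matrix has rank 6 and Smith normal form diag(1,1,1,1,1,1).

From H_k ≅ ker(∂_k) / im(∂_{k+1}) we obtain:

  H_0: rank C_0 − rank ∂_1 = 6 − 5 = 1, and the invariant factors of ∂_1 are all 1, so H_0 ≅ Z.
  H_1: rank ker ∂_1 − rank ∂_2 = (12 − 5) − 6 = 1, and the invariant factors of ∂_2 are all 1, so H_1 ≅ Z.
  H_2: rank ker ∂_2 − rank ∂_3 = (6 − 6) − 0 = 0, and there is no ∂_3, so H_2 ≅ 0.

H_0 ≅ Z,  H_1 ≅ Z,  H_2 = 0.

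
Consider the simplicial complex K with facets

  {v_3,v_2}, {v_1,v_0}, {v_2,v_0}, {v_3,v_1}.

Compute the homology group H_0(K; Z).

H_0 ≅ Z.

K has 4 vertices, 4 edges.
rank ∂_0 = 0, rank ∂_1 = 3 ⇒ b_0 = 4 − 0 − 3 = 1; all invariant factors of ∂_1 are 1 so no torsion. So H_0 = Z.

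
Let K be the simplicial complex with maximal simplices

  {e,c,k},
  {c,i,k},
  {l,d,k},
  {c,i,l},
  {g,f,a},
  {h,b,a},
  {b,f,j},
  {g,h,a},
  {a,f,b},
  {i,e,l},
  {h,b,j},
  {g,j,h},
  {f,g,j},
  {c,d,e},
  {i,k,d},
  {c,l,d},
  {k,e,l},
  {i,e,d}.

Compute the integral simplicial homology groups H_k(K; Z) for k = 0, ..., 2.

H_0 ≅ Z^2,  H_1 ≅ Z/2Z,  H_2 ≅ Z.

We work with the vertex ordering a < b < c < d < e < f < g < h < i < j < k < l. The simplices of K, each written with vertices in increasing order, are:

  0-simplices (12): a, b, c, d, e, f, g, h, i, j, k, l
  1-simplices (27): ab, af, ag, ah, bf, bh, bj, cd, ce, ci, ck, cl, de, di, dk, dl, ei, ek, el, fg, fj, gh, gj, hj, ik, il, kl
  2-simplices (18): abf, abh, afg, agh, bfj, bhj, cde, cdl, cek, cik, cil, dei, dik, dkl, eil, ekl, fgj, ghj

giving chain groups C_0 ≅ Z^12, C_1 ≅ Z^27, C_2 ≅ Z^18.

∂_1: C_1 → C_0 maps an edge to its endpoints' difference, ∂[p,q] = q − p. For instance
  ∂dl = l − d.
The 12×27 boundary matrix has rank 10 and Smith normal form diag(1,1,1,1,1,1,1,1,1,1).

∂_2: C_2 → C_1 maps a triangle to the signed sum of its edges. For instance
  ∂bfj = fj − bj + bf,
  ∂afg = fg − ag + af.
The resulting 27×18 matrix has rank 17, and its Smith normal form has invariant factors (1,1,1,1,1,1,1,1,1,1,1,1,1,1,1,1,2).

Computing H_k = (kernel of ∂_k) / (image of ∂_{k+1}):

  H_0: rank C_0 − rank ∂_1 = 12 − 10 = 2, and the invariant factors of ∂_1 are all 1, so H_0 = Z^2.
  H_1: rank ker ∂_1 − rank ∂_2 = (27 − 10) − 17 = 0, and ∂_2 has invariant factor 2 > 1, so H_1 = Z/2Z.
  H_2: rank ker ∂_2 − rank ∂_3 = (18 − 17) − 0 = 1, and there is no ∂_3, so H_2 = Z.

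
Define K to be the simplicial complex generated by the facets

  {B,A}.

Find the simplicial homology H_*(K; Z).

H_0 = Z,  H_1 = 0.

Take the total order A < B on the vertex set. Then K (dimension 1) consists of the simplices:

  0-simplices (2): A, B
  1-simplices (1): AB

giving chain groups C_0 ≅ Z^2, C_1 ≅ Z^1.

The boundary map ∂_1: C_1 → C_0 sends each edge [p,q] (with p < q) to q − p. For instance
  ∂AB = B − A.
This gives a 2×1 integer matrix of rank 1; reducing to Smith normal form yields diagonal entries (1).

Computing H_k = (kernel of ∂_k) / (image of ∂_{k+1}):

  H_0: rank C_0 − rank ∂_1 = 2 − 1 = 1, and the invariant factors of ∂_1 are all 1, so H_0 = Z.
  H_1: rank ker ∂_1 − rank ∂_2 = (1 − 1) − 0 = 0, and there is no ∂_2, so H_1 = 0.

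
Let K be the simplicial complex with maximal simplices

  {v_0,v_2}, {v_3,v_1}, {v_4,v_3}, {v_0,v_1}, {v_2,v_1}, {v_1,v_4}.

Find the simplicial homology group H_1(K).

We work with the vertex ordering v_0 < v_1 < v_2 < v_3 < v_4. The simplices of K, each written with vertices in increasing order, are:

  0-simplices (5): [v_0], [v_1], [v_2], [v_3], [v_4]
  1-simplices (6): [v_0,v_1], [v_0,v_2], [v_1,v_2], [v_1,v_3], [v_1,v_4], [v_3,v_4]

giving chain groups C_0 ≅ Z^5, C_1 ≅ Z^6.

∂_1: C_1 → C_0 sends each edge [p,q] (with p < q) to q − p.
As a 5×6 matrix over Z this has rank 4, with invariant factors (1,1,1,1).

Computing H_k = (kernel of ∂_k) / (image of ∂_{k+1}):

  H_1: rank ker ∂_1 − rank ∂_2 = (6 − 4) − 0 = 2, and there is no ∂_2, so H_1 = Z^2.

H_1 ≅ Z^2.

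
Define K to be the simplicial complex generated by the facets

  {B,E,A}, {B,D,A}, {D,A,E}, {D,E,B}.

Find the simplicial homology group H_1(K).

H_1 ≅ 0.

Order the vertices as A < B < D < E. Listing each simplex with vertices in this order, K has dimension 2 with simplices:

  0-simplices (4): A, B, D, E
  1-simplices (6): AB, AD, AE, BD, BE, DE
  2-simplices (4): ABD, ABE, ADE, BDE

so the chain groups are C_0 ≅ Z^4, C_1 ≅ Z^6, C_2 ≅ Z^4.

The boundary map ∂_1: C_1 → C_0 sends each edge [p,q] (with p < q) to q − p.
The 4×6 boundary matrix has rank 3 and Smith normal form diag(1,1,1).

∂_2: C_2 → C_1 maps a triangle to the signed sum of its edges. For instance
  ∂BDE = DE − BE + BD,
  ∂ABD = BD − AD + AB.
The 6×4 boundary matrix has rank 3 and Smith normal form diag(1,1,1).

From H_k ≅ ker(∂_k) / im(∂_{k+1}) we obtain:

  H_1: rank ker ∂_1 − rank ∂_2 = (6 − 3) − 3 = 0, and the invariant factors of ∂_2 are all 1, so H_1 ≅ 0.

(K is a triangulation of the 2-sphere S^2.)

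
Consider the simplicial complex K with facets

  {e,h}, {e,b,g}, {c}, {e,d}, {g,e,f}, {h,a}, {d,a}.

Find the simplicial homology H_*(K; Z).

K has 8 vertices, 9 edges, 2 triangles.
rank ∂_0 = 0, rank ∂_1 = 6 ⇒ b_0 = 8 − 0 − 6 = 2; all invariant factors of ∂_1 are 1 so no torsion. So H_0 ≅ Z^2.
rank ∂_1 = 6, rank ∂_2 = 2 ⇒ b_1 = 9 − 6 − 2 = 1; all invariant factors of ∂_2 are 1 so no torsion. So H_1 ≅ Z.
rank ∂_2 = 2, rank ∂_3 = 0 ⇒ b_2 = 2 − 2 − 0 = 0. So H_2 ≅ 0.

H_0 ≅ Z^2,  H_1 ≅ Z,  H_2 = 0.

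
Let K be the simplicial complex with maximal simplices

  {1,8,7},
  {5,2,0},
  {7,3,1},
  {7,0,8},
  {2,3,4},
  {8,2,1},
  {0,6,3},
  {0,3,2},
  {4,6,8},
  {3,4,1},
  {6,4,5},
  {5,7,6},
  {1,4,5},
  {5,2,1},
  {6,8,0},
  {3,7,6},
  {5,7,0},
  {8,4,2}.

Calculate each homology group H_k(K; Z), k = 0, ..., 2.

H_0 = Z,  H_1 = Z ⊕ Z/2Z,  H_2 = 0.

Take the total order 0 < 1 < 2 < 3 < 4 < 5 < 6 < 7 < 8 on the vertex set. Then K (dimension 2) consists of the simplices:

  0-simplices (9): [0], [1], [2], [3], [4], [5], [6], [7], [8]
  1-simplices (27): (27 of them)
  2-simplices (18): [0,2,3], [0,2,5], [0,3,6], [0,5,7], [0,6,8], [0,7,8], [1,2,5], [1,2,8], [1,3,4], [1,3,7], [1,4,5], [1,7,8], [2,3,4], [2,4,8], [3,6,7], [4,5,6], [4,6,8], [5,6,7]

Hence C_0 ≅ Z^9, C_1 ≅ Z^27, C_2 ≅ Z^18.

∂_1: C_1 → C_0 sends each edge [p,q] (with p < q) to q − p. For instance
  ∂[5,7] = [7] − [5].
As a 9×27 matrix over Z this has rank 8, with invariant factors (1,1,1,1,1,1,1,1).

The boundary map ∂_2: C_2 → C_1 acts by ∂[p,q,r] = [q,r] − [p,r] + [p,q]. For instance
  ∂[1,4,5] = [4,5] − [1,5] + [1,4],
  ∂[2,4,8] = [4,8] − [2,8] + [2,4].
The 27×18 boundary matrix has rank 18 and Smith normal form diag(1,1,1,1,1,1,1,1,1,1,1,1,1,1,1,1,1,2).

Computing H_k = (kernel of ∂_k) / (image of ∂_{k+1}):

  H_0: rank C_0 − rank ∂_1 = 9 − 8 = 1, and the invariant factors of ∂_1 are all 1, so H_0 = Z.
  H_1: rank ker ∂_1 − rank ∂_2 = (27 − 8) − 18 = 1, and ∂_2 has invariant factor 2 > 1, so H_1 = Z ⊕ Z/2Z.
  H_2: rank ker ∂_2 − rank ∂_3 = (18 − 18) − 0 = 0, and there is no ∂_3, so H_2 = 0.

(K is a triangulation of the Klein bottle.)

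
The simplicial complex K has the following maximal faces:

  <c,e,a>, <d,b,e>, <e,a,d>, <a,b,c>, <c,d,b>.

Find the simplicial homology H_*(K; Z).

We work with the vertex ordering a < b < c < d < e. The simplices of K, each written with vertices in increasing order, are:

  0-simplices (5): a, b, c, d, e
  1-simplices (10): ab, ac, ad, ae, bc, bd, be, cd, ce, de
  2-simplices (5): abc, ace, ade, bcd, bde

so the chain groups are C_0 ≅ Z^5, C_1 ≅ Z^10, C_2 ≅ Z^5.

∂_1: C_1 → C_0 sends each edge [p,q] (with p < q) to q − p.
As a 5×10 matrix over Z this has rank 4, with invariant factors (1,1,1,1).

∂_2: C_2 → C_1 maps a triangle to the signed sum of its edges. For instance
  ∂ade = de − ae + ad,
  ∂abc = bc − ac + ab.
As a 10×5 matrix over Z this has rank 5, with invariant factors (1,1,1,1,1).

Now H_k = ker ∂_k / im ∂_{k+1}, so:

  H_0: rank C_0 − rank ∂_1 = 5 − 4 = 1, and the invariant factors of ∂_1 are all 1, so H_0 = Z.
  H_1: rank ker ∂_1 − rank ∂_2 = (10 − 4) − 5 = 1, and the invariant factors of ∂_2 are all 1, so H_1 = Z.
  H_2: rank ker ∂_2 − rank ∂_3 = (5 − 5) − 0 = 0, and there is no ∂_3, so H_2 = 0.

(K is a triangulation of the Möbius band.)

H_0 ≅ Z,  H_1 ≅ Z,  H_2 = 0.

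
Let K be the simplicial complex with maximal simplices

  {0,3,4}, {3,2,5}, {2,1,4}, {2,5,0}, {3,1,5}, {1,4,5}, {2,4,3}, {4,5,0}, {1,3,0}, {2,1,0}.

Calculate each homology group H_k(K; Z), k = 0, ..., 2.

H_0 ≅ Z,  H_1 ≅ Z/2,  H_2 = 0.

We work with the vertex ordering 0 < 1 < 2 < 3 < 4 < 5. The simplices of K, each written with vertices in increasing order, are:

  0-simplices (6): [0], [1], [2], [3], [4], [5]
  1-simplices (15): [0,1], [0,2], [0,3], [0,4], [0,5], [1,2], [1,3], [1,4], [1,5], [2,3], [2,4], [2,5], [3,4], [3,5], [4,5]
  2-simplices (10): [0,1,2], [0,1,3], [0,2,5], [0,3,4], [0,4,5], [1,2,4], [1,3,5], [1,4,5], [2,3,4], [2,3,5]

so the chain groups are C_0 ≅ Z^6, C_1 ≅ Z^15, C_2 ≅ Z^10.

∂_1: C_1 → C_0 maps an edge to its endpoints' difference, ∂[p,q] = q − p.
This gives a 6×15 integer matrix of rank 5; reducing to Smith normal form yields diagonal entries (1,1,1,1,1).

Boundary ∂_2: C_2 → C_1 acts by ∂[p,q,r] = [q,r] − [p,r] + [p,q]. For instance
  ∂[1,4,5] = [4,5] − [1,5] + [1,4],
  ∂[0,1,3] = [1,3] − [0,3] + [0,1].
The 15×10 boundary matrix has rank 10 and Smith normal form diag(1,1,1,1,1,1,1,1,1,2).

Now H_k = ker ∂_k / im ∂_{k+1}, so:

  H_0: rank C_0 − rank ∂_1 = 6 − 5 = 1, and the invariant factors of ∂_1 are all 1, so H_0 = Z.
  H_1: rank ker ∂_1 − rank ∂_2 = (15 − 5) − 10 = 0, and ∂_2 has invariant factor 2 > 1, so H_1 = Z/2.
  H_2: rank ker ∂_2 − rank ∂_3 = (10 − 10) − 0 = 0, and there is no ∂_3, so H_2 = 0.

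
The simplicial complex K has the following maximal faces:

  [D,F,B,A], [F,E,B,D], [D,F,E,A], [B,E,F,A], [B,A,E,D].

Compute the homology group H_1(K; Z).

H_1 ≅ 0.

Fix the vertex order A < B < D < E < F and write every simplex with vertices in increasing order. Then dim K = 3 and the simplices of K are:

  0-simplices (5): A, B, D, E, F
  1-simplices (10): AB, AD, AE, AF, BD, BE, BF, DE, DF, EF
  2-simplices (10): ABD, ABE, ABF, ADE, ADF, AEF, BDE, BDF, BEF, DEF
  3-simplices (5): ABDE, ABDF, ABEF, ADEF, BDEF

Hence C_0 ≅ Z^5, C_1 ≅ Z^10, C_2 ≅ Z^10, C_3 ≅ Z^5.

Boundary ∂_1: C_1 → C_0 maps an edge to its endpoints' difference, ∂[p,q] = q − p.
The 5×10 boundary matrix has rank 4 and Smith normal form diag(1,1,1,1).

The boundary map ∂_2: C_2 → C_1 acts by ∂[p,q,r] = [q,r] − [p,r] + [p,q]. For instance
  ∂BDE = DE − BE + BD,
  ∂ABD = BD − AD + AB.
The 10×10 boundary matrix has rank 6 and Smith normal form diag(1,1,1,1,1,1).

The boundary map ∂_3: C_3 → C_2 sends each 3-simplex σ to the alternating sum Σ_i (−1)^i (σ with its i-th vertex removed). For instance
  ∂BDEF = DEF − BEF + BDF − BDE,
  ∂ADEF = DEF − AEF + ADF − ADE.
This gives a 10×5 integer matrix of rank 4; reducing to Smith normal form yields diagonal entries (1,1,1,1).

Computing H_k = (kernel of ∂_k) / (image of ∂_{k+1}):

  H_1: rank ker ∂_1 − rank ∂_2 = (10 − 4) − 6 = 0, and the invariant factors of ∂_2 are all 1, so H_1 ≅ 0.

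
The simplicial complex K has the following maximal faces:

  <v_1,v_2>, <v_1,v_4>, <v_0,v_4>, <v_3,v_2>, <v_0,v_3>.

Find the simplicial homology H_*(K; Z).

H_0 = Z,  H_1 = Z.

K has 5 vertices, 5 edges.
rank ∂_0 = 0, rank ∂_1 = 4 ⇒ b_0 = 5 − 0 − 4 = 1; all invariant factors of ∂_1 are 1 so no torsion. So H_0 = Z.
rank ∂_1 = 4, rank ∂_2 = 0 ⇒ b_1 = 5 − 4 − 0 = 1. So H_1 = Z.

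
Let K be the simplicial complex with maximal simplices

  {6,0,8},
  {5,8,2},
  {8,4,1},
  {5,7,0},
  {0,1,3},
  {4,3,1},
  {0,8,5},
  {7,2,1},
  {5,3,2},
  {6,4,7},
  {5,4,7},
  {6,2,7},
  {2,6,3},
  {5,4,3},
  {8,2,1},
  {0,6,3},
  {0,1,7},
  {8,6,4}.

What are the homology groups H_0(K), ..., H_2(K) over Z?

Order the vertices as 0 < 1 < 2 < 3 < 4 < 5 < 6 < 7 < 8. Listing each simplex with vertices in this order, K has dimension 2 with simplices:

  0-simplices (9): [0], [1], [2], [3], [4], [5], [6], [7], [8]
  1-simplices (27): (27 of them)
  2-simplices (18): [0,1,3], [0,1,7], [0,3,6], [0,5,7], [0,5,8], [0,6,8], [1,2,7], [1,2,8], [1,3,4], [1,4,8], [2,3,5], [2,3,6], [2,5,8], [2,6,7], [3,4,5], [4,5,7], [4,6,7], [4,6,8]

so the chain groups are C_0 ≅ Z^9, C_1 ≅ Z^27, C_2 ≅ Z^18.

∂_1: C_1 → C_0 maps an edge to its endpoints' difference, ∂[p,q] = q − p. For instance
  ∂[6,7] = [7] − [6].
As a 9×27 matrix over Z this has rank 8, with invariant factors (1,1,1,1,1,1,1,1).

Boundary ∂_2: C_2 → C_1 acts by ∂[p,q,r] = [q,r] − [p,r] + [p,q]. For instance
  ∂[0,5,8] = [5,8] − [0,8] + [0,5],
  ∂[0,5,7] = [5,7] − [0,7] + [0,5].
As a 27×18 matrix over Z this has rank 17, with invariant factors (1,1,1,1,1,1,1,1,1,1,1,1,1,1,1,1,1).

Now H_k = ker ∂_k / im ∂_{k+1}, so:

  H_0: rank C_0 − rank ∂_1 = 9 − 8 = 1, and the invariant factors of ∂_1 are all 1, so H_0 = Z.
  H_1: rank ker ∂_1 − rank ∂_2 = (27 − 8) − 17 = 2, and the invariant factors of ∂_2 are all 1, so H_1 = Z^2.
  H_2: rank ker ∂_2 − rank ∂_3 = (18 − 17) − 0 = 1, and there is no ∂_3, so H_2 = Z.

H_0 ≅ Z,  H_1 ≅ Z^2,  H_2 ≅ Z.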